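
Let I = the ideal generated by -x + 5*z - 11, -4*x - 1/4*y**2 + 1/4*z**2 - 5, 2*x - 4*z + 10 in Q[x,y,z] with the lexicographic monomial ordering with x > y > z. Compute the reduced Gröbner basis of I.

G = {x + 1, y**2, z - 2}

This is the nonlinear analogue of row-reducing a linear system.

f_1 = -x + 5*z - 11, LT = x.
f_2 = -4*x - 1/4*y**2 + 1/4*z**2 - 5, LT = x.
f_3 = 2*x - 4*z + 10, LT = x.

S(f_1,f_2): lcm = x. S = -1/16*y**2 + 1/16*z**2 - 5*z + 39/4.
  leading term y**2: no divisor's leading term divides it; move -1/16*y**2 to the remainder.
  leading term z**2: no divisor's leading term divides it; move 1/16*z**2 to the remainder.
  leading term z: no divisor's leading term divides it; move -5*z to the remainder.
  leading term 1: no divisor's leading term divides it; move 39/4 to the remainder.
  remainder -1/16*y**2 + 1/16*z**2 - 5*z + 39/4 ≠ 0; add g_4 = -1/16*y**2 + 1/16*z**2 - 5*z + 39/4 to the basis.

S(f_1,f_3): lcm = x. S = -3*z + 6.
  leading term z: no divisor's leading term divides it; move -3*z to the remainder.
  leading term 1: no divisor's leading term divides it; move 6 to the remainder.
  remainder -3*z + 6 ≠ 0; add g_5 = -3*z + 6 to the basis.

The other S-polynomials (S(f_2,f_3), S(f_1,g_4), S(f_2,g_4), S(f_3,g_4), S(f_1,g_5), S(f_2,g_5), S(f_3,g_5), S(g_4,g_5)) all reduce to 0 modulo the current basis, so we have a Gröbner basis.
Inter-reduce: drop elements whose leading term is divisible by another's, tail-reduce, and make monic.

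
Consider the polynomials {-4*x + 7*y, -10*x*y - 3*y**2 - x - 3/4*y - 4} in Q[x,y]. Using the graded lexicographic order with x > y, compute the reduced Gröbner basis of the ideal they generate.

G = {y**2 + 5/41*y + 8/41, x - 7/4*y}

Buchberger's algorithm terminates because the ascending chain of leading-term ideals stabilizes.

f_1 = -4*x + 7*y, LT = x.
f_2 = -10*x*y - 3*y**2 - x - 3/4*y - 4, LT = x*y.

S(f_1,f_2): lcm = x*y. S = -41/20*y**2 - 1/10*x - 3/40*y - 2/5.
  leading term y**2: no divisor's leading term divides it; move -41/20*y**2 to the remainder.
  leading term x: subtract (1/40)·f_1 from -1/10*x - 3/40*y - 2/5 → -1/4*y - 2/5
  leading term y: no divisor's leading term divides it; move -1/4*y to the remainder.
  leading term 1: no divisor's leading term divides it; move -2/5 to the remainder.
  remainder -41/20*y**2 - 1/4*y - 2/5 ≠ 0; add g_3 = -41/20*y**2 - 1/4*y - 2/5 to the basis.

S(f_1,g_3): leading monomials are coprime, so the S-polynomial reduces to 0 (Buchberger's first criterion).
S(f_2,g_3): lcm = x*y**2. S = 3/10*y**3 - 9/410*x*y + 3/40*y**2 - 8/41*x + 2/5*y.
  leading term y**3: subtract (-6/41*y)·g_3 from 3/10*y**3 - 9/410*x*y + 3/40*y**2 - 8/41*x + 2/5*y → -9/410*x*y + 63/1640*y**2 - 8/41*x + 14/41*y
  leading term x*y: subtract (9/1640*y)·f_1 from -9/410*x*y + 63/1640*y**2 - 8/41*x + 14/41*y → -8/41*x + 14/41*y
  leading term x: subtract (2/41)·f_1 from -8/41*x + 14/41*y → 0
  remainder 0.

Every S-polynomial of the final basis reduces to 0, so we have a Gröbner basis.
Inter-reduce: drop elements whose leading term is divisible by another's, tail-reduce, and make monic.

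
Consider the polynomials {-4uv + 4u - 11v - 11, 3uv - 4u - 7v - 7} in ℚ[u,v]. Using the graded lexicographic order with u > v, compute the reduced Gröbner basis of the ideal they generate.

f_1 = -4uv + 4u - 11v - 11, LT = uv.
f_2 = 3uv - 4u - 7v - 7, LT = uv.

S(f_1,f_2): lcm = uv. S = ⅓u + 61/12v + 61/12.
  leading term u: no divisor's leading term divides it; move ⅓u to the remainder.
  leading term v: no divisor's leading term divides it; move 61/12v to the remainder.
  leading term 1: no divisor's leading term divides it; move 61/12 to the remainder.
  remainder ⅓u + 61/12v + 61/12 ≠ 0; add g_3 = ⅓u + 61/12v + 61/12 to the basis.

S(f_1,g_3): lcm = uv. S = -61/4v² - u - 25/2v + 11/4.
  leading term v²: no divisor's leading term divides it; move -61/4v² to the remainder.
  leading term u: subtract (-3)·g_3 from -u - 25/2v + 11/4 → 11/4v + 18
  leading term v: no divisor's leading term divides it; move 11/4v to the remainder.
  leading term 1: no divisor's leading term divides it; move 18 to the remainder.
  remainder -61/4v² + 11/4v + 18 ≠ 0; add g_4 = -61/4v² + 11/4v + 18 to the basis.

S(f_2,g_3): lcm = uv. S = -61/4v² - 4/3u - 211/12v - 7/3.
  leading term v²: subtract (1)·g_4 from -61/4v² - 4/3u - 211/12v - 7/3 → -4/3u - 61/3v - 61/3
  leading term u: subtract (-4)·g_3 from -4/3u - 61/3v - 61/3 → 0
  remainder 0.

S(f_1,g_4): lcm = uv². S = -50/61uv + 11/4v² + 72/61u + 11/4v.
  leading term uv: subtract (25/122)·f_1 from -50/61uv + 11/4v² + 72/61u + 11/4v → 11/4v² + 22/61u + 1221/244v + 275/122
  leading term v²: subtract (-11/61)·g_4 from 11/4v² + 22/61u + 1221/244v + 275/122 → 22/61u + 11/2v + 11/2
  leading term u: subtract (66/61)·g_3 from 22/61u + 11/2v + 11/2 → 0
  remainder 0.

S(f_2,g_4): lcm = uv². S = -211/183uv - 7/3v² + 72/61u - 7/3v.
  leading term uv: subtract (211/732)·f_1 from -211/183uv - 7/3v² + 72/61u - 7/3v → -7/3v² + 5/183u + 613/732v + 2321/732
  leading term v²: subtract (28/183)·g_4 from -7/3v² + 5/183u + 613/732v + 2321/732 → 5/183u + 5/12v + 5/12
  leading term u: subtract (5/61)·g_3 from 5/183u + 5/12v + 5/12 → 0
  remainder 0.

S(g_3,g_4): leading monomials are coprime, so the S-polynomial reduces to 0 (Buchberger's first criterion).
Every S-polynomial of the final basis reduces to 0, so we have a Gröbner basis.
Inter-reduce: drop elements whose leading term is divisible by another's, tail-reduce, and make monic.

G = {v² - 11/61v - 72/61, u + 61/4v + 61/4}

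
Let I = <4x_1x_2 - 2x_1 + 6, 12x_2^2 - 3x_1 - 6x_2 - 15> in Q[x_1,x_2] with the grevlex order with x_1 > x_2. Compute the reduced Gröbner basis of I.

G = {x_1^2 + 5x_1 + 6x_2, x_1x_2 - 1/2x_1 + 3/2, x_2^2 - 1/4x_1 - 1/2x_2 - 5/4}

f_1 = 4x_1x_2 - 2x_1 + 6, LT = x_1x_2.
f_2 = 12x_2^2 - 3x_1 - 6x_2 - 15, LT = x_2^2.

S(f_1,f_2): lcm = x_1x_2^2. S = 1/4x_1^2 + 5/4x_1 + 3/2x_2.
  leading term x_1^2: no divisor's leading term divides it; move 1/4x_1^2 to the remainder.
  leading term x_1: no divisor's leading term divides it; move 5/4x_1 to the remainder.
  leading term x_2: no divisor's leading term divides it; move 3/2x_2 to the remainder.
  remainder 1/4x_1^2 + 5/4x_1 + 3/2x_2 ≠ 0; add g_3 = 1/4x_1^2 + 5/4x_1 + 3/2x_2 to the basis.

S(f_1,g_3): lcm = x_1^2x_2. S = -1/2x_1^2 - 5x_1x_2 - 6x_2^2 + 3/2x_1.
  leading term x_1^2: subtract (-2)·g_3 from -1/2x_1^2 - 5x_1x_2 - 6x_2^2 + 3/2x_1 → -5x_1x_2 - 6x_2^2 + 4x_1 + 3x_2
  leading term x_1x_2: subtract (-5/4)·f_1 from -5x_1x_2 - 6x_2^2 + 4x_1 + 3x_2 → -6x_2^2 + 3/2x_1 + 3x_2 + 15/2
  leading term x_2^2: subtract (-1/2)·f_2 from -6x_2^2 + 3/2x_1 + 3x_2 + 15/2 → 0
  remainder 0.

S(f_2,g_3): leading monomials are coprime, so the S-polynomial reduces to 0 (Buchberger's first criterion).
Every S-polynomial of the final basis reduces to 0, so we have a Gröbner basis.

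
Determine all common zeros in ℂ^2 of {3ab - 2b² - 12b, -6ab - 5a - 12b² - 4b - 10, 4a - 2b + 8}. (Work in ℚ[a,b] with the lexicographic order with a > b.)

Compute a lex Gröbner basis by Buchberger's algorithm.
f_1 = 3ab - 2b² - 12b, LT = ab.
f_2 = -6ab - 5a - 12b² - 4b - 10, LT = ab.
f_3 = 4a - 2b + 8, LT = a.

S(f_1,f_2): lcm = ab. S = -⅚a - 8/3b² - 14/3b - 5/3.
  leading term a: subtract (-5/24)·f_3 from -⅚a - 8/3b² - 14/3b - 5/3 → -8/3b² - 61/12b
  leading term b²: no divisor's leading term divides it; move -8/3b² to the remainder.
  leading term b: no divisor's leading term divides it; move -61/12b to the remainder.
  remainder -8/3b² - 61/12b ≠ 0; add h_4 = -8/3b² - 61/12b to the basis.

S(f_1,f_3): lcm = ab. S = -⅙b² - 6b.
  leading term b²: subtract (1/16)·h_4 from -⅙b² - 6b → -1091/192b
  leading term b: no divisor's leading term divides it; move -1091/192b to the remainder.
  remainder -1091/192b ≠ 0; add h_5 = -1091/192b to the basis.

The other S-polynomials (S(f_2,f_3), S(f_1,h_4), S(f_2,h_4), S(f_3,h_4), S(f_1,h_5), S(f_2,h_5), S(f_3,h_5), S(h_4,h_5)) all reduce to 0 modulo the current basis, so we have a Gröbner basis.
Inter-reduce: drop elements whose leading term is divisible by another's, tail-reduce, and make monic.
Reduced Gröbner basis: {a + 2, b}.

A lex Gröbner basis eliminates variables successively. Here b depends only on b, with roots {0}; lifting each root through the earlier basis elements recovers the full solutions.
  b = 0: the earlier basis element becomes a + 2 = 0, giving a = -2 — point (-2, 0).
Substituting each solution back into the original system confirms all equations vanish.
Zero-dimensionality of the ideal guarantees finitely many solutions over ℂ.

{(-2, 0)}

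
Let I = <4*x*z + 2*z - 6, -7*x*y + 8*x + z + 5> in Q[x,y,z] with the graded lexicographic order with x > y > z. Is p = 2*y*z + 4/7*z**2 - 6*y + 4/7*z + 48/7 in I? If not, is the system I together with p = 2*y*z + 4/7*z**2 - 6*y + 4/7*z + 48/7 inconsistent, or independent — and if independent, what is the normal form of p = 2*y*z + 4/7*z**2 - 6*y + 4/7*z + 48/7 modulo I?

First compute the reduced Gröbner basis of I by Buchberger's algorithm.
f_1 = 4*x*z + 2*z - 6, LT = x*z.
f_2 = -7*x*y + 8*x + z + 5, LT = x*y.

S(f_1,f_2): lcm = x*y*z. S = 8/7*x*z + 1/2*y*z + 1/7*z**2 - 3/2*y + 5/7*z.
  reduce S modulo (f_1, f_2):
  remainder 1/2*y*z + 1/7*z**2 - 3/2*y + 1/7*z + 12/7 ≠ 0; add h_3 = 1/2*y*z + 1/7*z**2 - 3/2*y + 1/7*z + 12/7 to the basis.

The other S-polynomials (S(f_1,h_3), S(f_2,h_3)) all reduce to 0 modulo the current basis, so we have a Gröbner basis.
Inter-reduce: drop elements whose leading term is divisible by another's, tail-reduce, and make monic.
Reduced Gröbner basis: {x*y - 8/7*x - 1/7*z - 5/7, x*z + 1/2*z - 3/2, y*z + 2/7*z**2 - 3*y + 2/7*z + 24/7}.
Label its elements g_1 = x*y - 8/7*x - 1/7*z - 5/7, g_2 = x*z + 1/2*z - 3/2, g_3 = y*z + 2/7*z**2 - 3*y + 2/7*z + 24/7.

Reduce p = 2*y*z + 4/7*z**2 - 6*y + 4/7*z + 48/7 modulo G:
  leading term y*z: subtract (2)·g_3 from 2*y*z + 4/7*z**2 - 6*y + 4/7*z + 48/7 → 0
  normal form = 0.
Since the normal form is 0, p ∈ I.

2*y*z + 4/7*z**2 - 6*y + 4/7*z + 48/7 lies in I (it reduces to 0).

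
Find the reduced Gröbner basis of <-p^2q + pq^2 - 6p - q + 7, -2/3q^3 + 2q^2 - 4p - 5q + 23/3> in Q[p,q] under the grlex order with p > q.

G = {p^3 - 2pq^2 - 23/12p^2 + 59/12pq + 7/6q^2 - 1/2p - 5/2q - 1/6, p^2q - pq^2 + 6p + q - 7, q^3 - 3q^2 + 6p + 15/2q - 23/2}

f_1 = -p^2q + pq^2 - 6p - q + 7, LT = p^2q.
f_2 = -2/3q^3 + 2q^2 - 4p - 5q + 23/3, LT = q^3.

S(f_1,f_2): lcm = p^2q^3. S = -pq^4 + 3p^2q^2 - 6p^3 - 15/2p^2q + 6pq^2 + q^3 + 23/2p^2 - 7q^2.
  reduce S modulo (f_1, f_2):
  remainder -6p^3 + 12pq^2 + 23/2p^2 - 59/2pq - 7q^2 + 3p + 15q + 1 ≠ 0; add g_3 = -6p^3 + 12pq^2 + 23/2p^2 - 59/2pq - 7q^2 + 3p + 15q + 1 to the basis.

The other S-polynomials (S(f_1,g_3), S(f_2,g_3)) all reduce to 0 modulo the current basis, so we have a Gröbner basis.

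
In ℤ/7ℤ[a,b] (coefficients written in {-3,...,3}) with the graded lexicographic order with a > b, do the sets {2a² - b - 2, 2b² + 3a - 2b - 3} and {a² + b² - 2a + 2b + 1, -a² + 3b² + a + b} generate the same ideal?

Yes, the ideals are equal.

For a fixed monomial order, each ideal has a unique reduced Gröbner basis; comparing bases decides equality.
Buchberger on the first generating set:
f_1 = 2a² - b - 2, LT = a².
f_2 = 2b² + 3a - 2b - 3, LT = b².

The S-polynomials (S(f_1,f_2)) all reduce to 0 modulo the current basis, so we have a Gröbner basis.
Inter-reduce: drop elements whose leading term is divisible by another's, tail-reduce, and make monic.
Reduced Gröbner basis: {a² + 3b - 1, b² - 2a - b + 2}.

Buchberger on the second generating set:
h_1 = a² + b² - 2a + 2b + 1, LT = a².
h_2 = -a² + 3b² + a + b, LT = a².

S(h_1,h_2): lcm = a². S = -3b² - a + 3b + 1.
  reduce S modulo (h_1, h_2):
  remainder -3b² - a + 3b + 1 ≠ 0; add k_3 = -3b² - a + 3b + 1 to the basis.

The other S-polynomials (S(h_1,k_3), S(h_2,k_3)) all reduce to 0 modulo the current basis, so we have a Gröbner basis.
Inter-reduce: drop elements whose leading term is divisible by another's, tail-reduce, and make monic.
Reduced Gröbner basis: {a² + 3b - 1, b² - 2a - b + 2}.

These coincide, so the ideals are equal.
The choice of monomial ordering does not affect the verdict — as long as both bases are computed under the same ordering, their equality decides ideal equality.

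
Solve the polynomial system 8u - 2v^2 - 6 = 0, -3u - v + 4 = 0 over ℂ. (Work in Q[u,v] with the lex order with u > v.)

{(19/9, -7/3), (1, 1)}

Compute a lex Gröbner basis by Buchberger's algorithm.
f_1 = 8u - 2v^2 - 6, LT = u.
f_2 = -3u - v + 4, LT = u.

S(f_1,f_2): lcm = u. S = -1/4v^2 - 1/3v + 7/12.
  leading term v^2: no divisor's leading term divides it; move -1/4v^2 to the remainder.
  leading term v: no divisor's leading term divides it; move -1/3v to the remainder.
  leading term 1: no divisor's leading term divides it; move 7/12 to the remainder.
  remainder -1/4v^2 - 1/3v + 7/12 ≠ 0; add h_3 = -1/4v^2 - 1/3v + 7/12 to the basis.

The other S-polynomials (S(f_1,h_3), S(f_2,h_3)) all reduce to 0 modulo the current basis, so we have a Gröbner basis.
Inter-reduce: drop elements whose leading term is divisible by another's, tail-reduce, and make monic.
Reduced Gröbner basis: {u + 1/3v - 4/3, v^2 + 4/3v - 7/3}.

A lex Gröbner basis eliminates variables successively. Here v^2 + 4/3v - 7/3 depends only on v, with roots {-7/3, 1}; lifting each root through the earlier basis elements recovers the full solutions.
  v = -7/3: the earlier basis element becomes u - 19/9 = 0, giving u = 19/9 — point (19/9, -7/3).
  v = 1: the earlier basis element becomes u - 1 = 0, giving u = 1 — point (1, 1).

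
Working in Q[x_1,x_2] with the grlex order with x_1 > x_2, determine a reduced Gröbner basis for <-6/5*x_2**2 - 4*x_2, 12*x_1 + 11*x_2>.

G = {x_2**2 + 10/3*x_2, x_1 + 11/12*x_2}

Buchberger's algorithm terminates because the ascending chain of leading-term ideals stabilizes.

f_1 = -6/5*x_2**2 - 4*x_2, LT = x_2**2.
f_2 = 12*x_1 + 11*x_2, LT = x_1.

The S-polynomials (S(f_1,f_2)) all reduce to 0 modulo the current basis, so we have a Gröbner basis.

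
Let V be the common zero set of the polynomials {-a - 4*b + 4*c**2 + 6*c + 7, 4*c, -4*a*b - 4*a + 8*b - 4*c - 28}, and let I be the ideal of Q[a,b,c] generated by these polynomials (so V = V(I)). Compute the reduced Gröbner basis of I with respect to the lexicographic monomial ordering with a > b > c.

This is the nonlinear analogue of row-reducing a linear system.

f_1 = -a - 4*b + 4*c**2 + 6*c + 7, LT = a.
f_2 = 4*c, LT = c.
f_3 = -4*a*b - 4*a + 8*b - 4*c - 28, LT = a*b.

S(f_1,f_3): lcm = a*b. S = -a + 4*b**2 - 4*b*c**2 - 6*b*c - 5*b - c - 7.
  reduce S modulo (f_1, f_2, f_3):
  remainder 4*b**2 - b - 14 ≠ 0; add g_4 = 4*b**2 - b - 14 to the basis.

The other S-polynomials (S(f_1,f_2), S(f_2,f_3), S(f_1,g_4), S(f_2,g_4), S(f_3,g_4)) all reduce to 0 modulo the current basis, so we have a Gröbner basis.
Inter-reduce: drop elements whose leading term is divisible by another's, tail-reduce, and make monic.

G = {a + 4*b - 7, b**2 - 1/4*b - 7/2, c}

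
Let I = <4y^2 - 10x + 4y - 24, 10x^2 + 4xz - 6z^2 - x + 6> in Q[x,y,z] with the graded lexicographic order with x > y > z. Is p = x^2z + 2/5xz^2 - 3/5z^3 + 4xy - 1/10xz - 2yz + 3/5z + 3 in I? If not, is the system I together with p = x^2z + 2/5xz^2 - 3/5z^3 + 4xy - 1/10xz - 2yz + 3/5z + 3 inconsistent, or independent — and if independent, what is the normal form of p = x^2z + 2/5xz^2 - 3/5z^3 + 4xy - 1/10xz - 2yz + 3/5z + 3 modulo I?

First compute the reduced Gröbner basis of I by Buchberger's algorithm.
f_1 = 4y^2 - 10x + 4y - 24, LT = y^2.
f_2 = 10x^2 + 4xz - 6z^2 - x + 6, LT = x^2.

The S-polynomials (S(f_1,f_2)) all reduce to 0 modulo the current basis, so we have a Gröbner basis.
Inter-reduce: drop elements whose leading term is divisible by another's, tail-reduce, and make monic.
Reduced Gröbner basis: {x^2 + 2/5xz - 3/5z^2 - 1/10x + 3/5, y^2 - 5/2x + y - 6}.
Label its elements g_1 = x^2 + 2/5xz - 3/5z^2 - 1/10x + 3/5, g_2 = y^2 - 5/2x + y - 6.

Reduce p = x^2z + 2/5xz^2 - 3/5z^3 + 4xy - 1/10xz - 2yz + 3/5z + 3 modulo G:
  leading term x^2z: subtract (z)·g_1 from x^2z + 2/5xz^2 - 3/5z^3 + 4xy - 1/10xz - 2yz + 3/5z + 3 → 4xy - 2yz + 3
  leading term xy: no divisor's leading term divides it; move 4xy to the remainder.
  leading term yz: no divisor's leading term divides it; move -2yz to the remainder.
  leading term 1: no divisor's leading term divides it; move 3 to the remainder.
  normal form = 4xy - 2yz + 3.
The normal form is nonzero, so p ∉ I. Since p minus its normal form lies in I, I + (p) = I + (r) where r = 4xy - 2yz + 3; decide whether this ideal is the whole ring.
Run Buchberger on G together with r (pairs among the g_i already reduce to 0 since G is a Gröbner basis):
g_1 = x^2 + 2/5xz - 3/5z^2 - 1/10x + 3/5, LT = x^2.
g_2 = y^2 - 5/2x + y - 6, LT = y^2.
r = 4xy - 2yz + 3, LT = xy.

S(g_1,r): lcm = x^2y. S = 9/10xyz - 3/5yz^2 - 1/10xy - 3/4x + 3/5y.
  reduce S modulo (g_1, g_2, r):
  remainder -3/20yz^2 - 1/20yz - 3/4x + 3/5y - 27/40z + 3/40 ≠ 0; add m_4 = -3/20yz^2 - 1/20yz - 3/4x + 3/5y - 27/40z + 3/40 to the basis.

S(g_2,r): lcm = xy^2. S = 1/2y^2z - 5/2x^2 + xy - 6x - 3/4y.
  reduce S modulo (g_1, g_2, r, m_4):
  remainder 9/4xz - 3/2z^2 - 25/4x - 3/4y + 3z + 3/4 ≠ 0; add m_5 = 9/4xz - 3/2z^2 - 25/4x - 3/4y + 3z + 3/4 to the basis.

S(g_2,m_4): lcm = y^2z^2. S = -5/2xz^2 - 1/3y^2z + yz^2 - 5xy + 4y^2 - 9/2yz - 6z^2 + 1/2y.
  reduce S modulo (g_1, g_2, r, m_4, m_5):
  remainder -5/3z^3 - 47/6yz - 212/27z^2 - 1345/81x - 113/54y + 127/27z + 3331/108 ≠ 0; add m_6 = -5/3z^3 - 47/6yz - 212/27z^2 - 1345/81x - 113/54y + 127/27z + 3331/108 to the basis.

The other S-polynomials (S(g_1,g_2), S(g_1,m_4), S(r,m_4), S(g_1,m_5), S(g_2,m_5), S(r,m_5), S(m_4,m_5), S(g_1,m_6), S(g_2,m_6), S(r,m_6), S(m_4,m_6), S(m_5,m_6)) all reduce to 0 modulo the current basis, so we have a Gröbner basis.
Inter-reduce: drop elements whose leading term is divisible by another's, tail-reduce, and make monic.
Reduced Gröbner basis: {yz^2 + 1/3yz + 5x - 4y + 9/2z - 1/2, z^3 + 47/10yz + 212/45z^2 + 269/27x + 113/90y - 127/45z - 3331/180, x^2 - 1/3z^2 + 91/90x + 2/15y - 8/15z + 7/15, xy - 1/2yz + 3/4, xz - 2/3z^2 - 25/9x - 1/3y + 4/3z + 1/3, y^2 - 5/2x + y - 6}.
The reduced Gröbner basis of I + (p) is {yz^2 + 1/3yz + 5x - 4y + 9/2z - 1/2, z^3 + 47/10yz + 212/45z^2 + 269/27x + 113/90y - 127/45z - 3331/180, x^2 - 1/3z^2 + 91/90x + 2/15y - 8/15z + 7/15, xy - 1/2yz + 3/4, xz - 2/3z^2 - 25/9x - 1/3y + 4/3z + 1/3, y^2 - 5/2x + y - 6} ≠ {1}, a proper ideal, so the enlarged system stays consistent: p is independent of I, with normal form 4xy - 2yz + 3.

x^2z + 2/5xz^2 - 3/5z^3 + 4xy - 1/10xz - 2yz + 3/5z + 3 is independent of I; its normal form modulo I is 4xy - 2yz + 3.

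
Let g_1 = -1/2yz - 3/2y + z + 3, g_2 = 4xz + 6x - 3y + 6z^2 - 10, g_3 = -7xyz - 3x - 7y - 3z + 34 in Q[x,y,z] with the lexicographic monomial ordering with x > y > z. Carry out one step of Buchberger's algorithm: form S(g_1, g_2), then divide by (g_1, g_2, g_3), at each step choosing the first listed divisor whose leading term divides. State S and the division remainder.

S(g_1, g_2) = 3/2xy - 2xz - 6x + 3/4y^2 - 3/2yz^2 + 5/2y; remainder on division = 3/2xy - 3x + 3/4y^2 - 25/2y + 22.

lcm(LM(g_1), LM(g_2)) = xyz.
S = (lcm/LT(g_1))·g_1 − (lcm/LT(g_2))·g_2 = 3/2xy - 2xz - 6x + 3/4y^2 - 3/2yz^2 + 5/2y.
Reduce S modulo (g_1, g_2, g_3) in that order:
  leading term xy: no divisor's leading term divides it; move 3/2xy to the remainder.
  leading term xz: subtract (-1/2)·g_2 from -2xz - 6x + 3/4y^2 - 3/2yz^2 + 5/2y → -3x + 3/4y^2 - 3/2yz^2 + y + 3z^2 - 5
  leading term x: no divisor's leading term divides it; move -3x to the remainder.
  leading term y^2: no divisor's leading term divides it; move 3/4y^2 to the remainder.
  leading term yz^2: subtract (3z)·g_1 from -3/2yz^2 + y + 3z^2 - 5 → 9/2yz + y - 9z - 5
  leading term yz: subtract (-9)·g_1 from 9/2yz + y - 9z - 5 → -25/2y + 22
  leading term y: no divisor's leading term divides it; move -25/2y to the remainder.
  leading term 1: no divisor's leading term divides it; move 22 to the remainder.
The remainder 3/2xy - 3x + 3/4y^2 - 25/2y + 22 is nonzero, so it would be added as the next basis element.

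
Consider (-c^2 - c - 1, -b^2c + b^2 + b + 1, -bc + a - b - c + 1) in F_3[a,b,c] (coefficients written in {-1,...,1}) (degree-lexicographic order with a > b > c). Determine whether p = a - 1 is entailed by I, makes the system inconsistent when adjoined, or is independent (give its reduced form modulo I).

a - 1 is independent of I; its normal form modulo I is -c + 1.

First compute the reduced Gröbner basis of I by Buchberger's algorithm.
f_1 = -c^2 - c - 1, LT = c^2.
f_2 = -b^2c + b^2 + b + 1, LT = b^2c.
f_3 = -bc + a - b - c + 1, LT = bc.

S(f_1,f_2): lcm = b^2c^2. S = -b^2c + b^2 + bc + c.
  leading term b^2c: subtract (1)·f_2 from -b^2c + b^2 + bc + c → bc - b + c - 1
  leading term bc: subtract (-1)·f_3 from bc - b + c - 1 → a + b
  leading term a: no divisor's leading term divides it; move a to the remainder.
  leading term b: no divisor's leading term divides it; move b to the remainder.
  remainder a + b ≠ 0; add h_4 = a + b to the basis.

S(f_2,f_3): lcm = b^2c. S = ab + b^2 - bc - 1.
  leading term ab: subtract (b)·h_4 from ab + b^2 - bc - 1 → -bc - 1
  leading term bc: subtract (1)·f_3 from -bc - 1 → -a + b + c + 1
  leading term a: subtract (-1)·h_4 from -a + b + c + 1 → -b + c + 1
  leading term b: no divisor's leading term divides it; move -b to the remainder.
  leading term c: no divisor's leading term divides it; move c to the remainder.
  leading term 1: no divisor's leading term divides it; move 1 to the remainder.
  remainder -b + c + 1 ≠ 0; add h_5 = -b + c + 1 to the basis.

The other S-polynomials (S(f_1,f_3), S(f_1,h_4), S(f_2,h_4), S(f_3,h_4), S(f_1,h_5), S(f_2,h_5), S(f_3,h_5), S(h_4,h_5)) all reduce to 0 modulo the current basis, so we have a Gröbner basis.
Inter-reduce: drop elements whose leading term is divisible by another's, tail-reduce, and make monic.
Reduced Gröbner basis: {c^2 + c + 1, a + c + 1, b - c - 1}.
Label its elements g_1 = c^2 + c + 1, g_2 = a + c + 1, g_3 = b - c - 1.

Reduce p = a - 1 modulo G:
  leading term a: subtract (1)·g_2 from a - 1 → -c + 1
  leading term c: no divisor's leading term divides it; move -c to the remainder.
  leading term 1: no divisor's leading term divides it; move 1 to the remainder.
  normal form = -c + 1.
The normal form is nonzero, so p ∉ I. Since p minus its normal form lies in I, I + (p) = I + (r) where r = -c + 1; decide whether this ideal is the whole ring.
Run Buchberger on G together with r (pairs among the g_i already reduce to 0 since G is a Gröbner basis):
g_1 = c^2 + c + 1, LT = c^2.
g_2 = a + c + 1, LT = a.
g_3 = b - c - 1, LT = b.
r = -c + 1, LT = c.

The S-polynomials (S(g_1,g_2), S(g_1,g_3), S(g_1,r), S(g_2,g_3), S(g_2,r), S(g_3,r)) all reduce to 0 modulo the current basis, so we have a Gröbner basis.
Inter-reduce: drop elements whose leading term is divisible by another's, tail-reduce, and make monic.
Reduced Gröbner basis: {a - 1, b + 1, c - 1}.
The reduced Gröbner basis of I + (p) is {a - 1, b + 1, c - 1} ≠ {1}, a proper ideal, so the enlarged system stays consistent: p is independent of I, with normal form -c + 1.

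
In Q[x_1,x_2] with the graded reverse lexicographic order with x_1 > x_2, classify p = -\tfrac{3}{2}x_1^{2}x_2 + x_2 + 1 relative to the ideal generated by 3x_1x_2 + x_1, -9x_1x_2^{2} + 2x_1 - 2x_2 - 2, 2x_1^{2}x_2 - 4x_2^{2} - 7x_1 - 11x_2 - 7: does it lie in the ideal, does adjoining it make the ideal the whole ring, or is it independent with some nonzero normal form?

-\tfrac{3}{2}x_1^{2}x_2 + x_2 + 1 lies in I (it reduces to 0).

First compute the reduced Gröbner basis of I by Buchberger's algorithm.
f_1 = 3x_1x_2 + x_1, LT = x_1x_2.
f_2 = -9x_1x_2^{2} + 2x_1 - 2x_2 - 2, LT = x_1x_2^{2}.
f_3 = 2x_1^{2}x_2 - 4x_2^{2} - 7x_1 - 11x_2 - 7, LT = x_1^{2}x_2.

S(f_1,f_2): lcm = x_1x_2^{2}. S = \tfrac{1}{3}x_1x_2 + \tfrac{2}{9}x_1 - \tfrac{2}{9}x_2 - \tfrac{2}{9}.
  leading term x_1x_2: subtract (\tfrac{1}{9})·f_1 from \tfrac{1}{3}x_1x_2 + \tfrac{2}{9}x_1 - \tfrac{2}{9}x_2 - \tfrac{2}{9} → \tfrac{1}{9}x_1 - \tfrac{2}{9}x_2 - \tfrac{2}{9}
  leading term x_1: no divisor's leading term divides it; move \tfrac{1}{9}x_1 to the remainder.
  leading term x_2: no divisor's leading term divides it; move -\tfrac{2}{9}x_2 to the remainder.
  leading term 1: no divisor's leading term divides it; move -\tfrac{2}{9} to the remainder.
  remainder \tfrac{1}{9}x_1 - \tfrac{2}{9}x_2 - \tfrac{2}{9} ≠ 0; add h_4 = \tfrac{1}{9}x_1 - \tfrac{2}{9}x_2 - \tfrac{2}{9} to the basis.

S(f_1,f_3): lcm = x_1^{2}x_2. S = \tfrac{1}{3}x_1^{2} + 2x_2^{2} + \tfrac{7}{2}x_1 + \tfrac{11}{2}x_2 + \tfrac{7}{2}.
  leading term x_1^{2}: subtract (3x_1)·h_4 from \tfrac{1}{3}x_1^{2} + 2x_2^{2} + \tfrac{7}{2}x_1 + \tfrac{11}{2}x_2 + \tfrac{7}{2} → \tfrac{2}{3}x_1x_2 + 2x_2^{2} + \tfrac{25}{6}x_1 + \tfrac{11}{2}x_2 + \tfrac{7}{2}
  leading term x_1x_2: subtract (\tfrac{2}{9})·f_1 from \tfrac{2}{3}x_1x_2 + 2x_2^{2} + \tfrac{25}{6}x_1 + \tfrac{11}{2}x_2 + \tfrac{7}{2} → 2x_2^{2} + \tfrac{71}{18}x_1 + \tfrac{11}{2}x_2 + \tfrac{7}{2}
  leading term x_2^{2}: no divisor's leading term divides it; move 2x_2^{2} to the remainder.
  leading term x_1: subtract (\tfrac{71}{2})·h_4 from \tfrac{71}{18}x_1 + \tfrac{11}{2}x_2 + \tfrac{7}{2} → \tfrac{241}{18}x_2 + \tfrac{205}{18}
  leading term x_2: no divisor's leading term divides it; move \tfrac{241}{18}x_2 to the remainder.
  leading term 1: no divisor's leading term divides it; move \tfrac{205}{18} to the remainder.
  remainder 2x_2^{2} + \tfrac{241}{18}x_2 + \tfrac{205}{18} ≠ 0; add h_5 = 2x_2^{2} + \tfrac{241}{18}x_2 + \tfrac{205}{18} to the basis.

S(f_2,f_3): lcm = x_1^{2}x_2^{2}. S = 2x_2^{3} - \tfrac{2}{9}x_1^{2} + \tfrac{67}{18}x_1x_2 + \tfrac{11}{2}x_2^{2} + \tfrac{2}{9}x_1 + \tfrac{7}{2}x_2.
  leading term x_2^{3}: subtract (x_2)·h_5 from 2x_2^{3} - \tfrac{2}{9}x_1^{2} + \tfrac{67}{18}x_1x_2 + \tfrac{11}{2}x_2^{2} + \tfrac{2}{9}x_1 + \tfrac{7}{2}x_2 → -\tfrac{2}{9}x_1^{2} + \tfrac{67}{18}x_1x_2 - \tfrac{71}{9}x_2^{2} + \tfrac{2}{9}x_1 - \tfrac{71}{9}x_2
  leading term x_1^{2}: subtract (-2x_1)·h_4 from -\tfrac{2}{9}x_1^{2} + \tfrac{67}{18}x_1x_2 - \tfrac{71}{9}x_2^{2} + \tfrac{2}{9}x_1 - \tfrac{71}{9}x_2 → \tfrac{59}{18}x_1x_2 - \tfrac{71}{9}x_2^{2} - \tfrac{2}{9}x_1 - \tfrac{71}{9}x_2
  leading term x_1x_2: subtract (\tfrac{59}{54})·f_1 from \tfrac{59}{18}x_1x_2 - \tfrac{71}{9}x_2^{2} - \tfrac{2}{9}x_1 - \tfrac{71}{9}x_2 → -\tfrac{71}{9}x_2^{2} - \tfrac{71}{54}x_1 - \tfrac{71}{9}x_2
  leading term x_2^{2}: subtract (-\tfrac{71}{18})·h_5 from -\tfrac{71}{9}x_2^{2} - \tfrac{71}{54}x_1 - \tfrac{71}{9}x_2 → -\tfrac{71}{54}x_1 + \tfrac{14555}{324}x_2 + \tfrac{14555}{324}
  leading term x_1: subtract (-\tfrac{71}{6})·h_4 from -\tfrac{71}{54}x_1 + \tfrac{14555}{324}x_2 + \tfrac{14555}{324} → \tfrac{13703}{324}x_2 + \tfrac{13703}{324}
  leading term x_2: no divisor's leading term divides it; move \tfrac{13703}{324}x_2 to the remainder.
  leading term 1: no divisor's leading term divides it; move \tfrac{13703}{324} to the remainder.
  remainder \tfrac{13703}{324}x_2 + \tfrac{13703}{324} ≠ 0; add h_6 = \tfrac{13703}{324}x_2 + \tfrac{13703}{324} to the basis.

The other S-polynomials (S(f_1,h_4), S(f_2,h_4), S(f_3,h_4), S(f_1,h_5), S(f_2,h_5), S(f_3,h_5), S(h_4,h_5), S(f_1,h_6), S(f_2,h_6), S(f_3,h_6), S(h_4,h_6), S(h_5,h_6)) all reduce to 0 modulo the current basis, so we have a Gröbner basis.
Inter-reduce: drop elements whose leading term is divisible by another's, tail-reduce, and make monic.
Reduced Gröbner basis: {x_1, x_2 + 1}.
Label its elements g_1 = x_1, g_2 = x_2 + 1.

Reduce p = -\tfrac{3}{2}x_1^{2}x_2 + x_2 + 1 modulo G:
  leading term x_1^{2}x_2: subtract (-\tfrac{3}{2}x_1x_2)·g_1 from -\tfrac{3}{2}x_1^{2}x_2 + x_2 + 1 → x_2 + 1
  leading term x_2: subtract (1)·g_2 from x_2 + 1 → 0
  normal form = 0.
Since the normal form is 0, p ∈ I.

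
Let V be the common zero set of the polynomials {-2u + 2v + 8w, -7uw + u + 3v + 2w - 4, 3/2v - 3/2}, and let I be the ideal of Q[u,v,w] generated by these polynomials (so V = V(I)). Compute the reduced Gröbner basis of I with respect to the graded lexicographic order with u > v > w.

f_1 = -2u + 2v + 8w, LT = u.
f_2 = -7uw + u + 3v + 2w - 4, LT = uw.
f_3 = 3/2v - 3/2, LT = v.

S(f_1,f_2): lcm = uw. S = -vw - 4w^2 + 1/7u + 3/7v + 2/7w - 4/7.
  leading term vw: subtract (-2/3w)·f_3 from -vw - 4w^2 + 1/7u + 3/7v + 2/7w - 4/7 → -4w^2 + 1/7u + 3/7v - 5/7w - 4/7
  leading term w^2: no divisor's leading term divides it; move -4w^2 to the remainder.
  leading term u: subtract (-1/14)·f_1 from 1/7u + 3/7v - 5/7w - 4/7 → 4/7v - 1/7w - 4/7
  leading term v: subtract (8/21)·f_3 from 4/7v - 1/7w - 4/7 → -1/7w
  leading term w: no divisor's leading term divides it; move -1/7w to the remainder.
  remainder -4w^2 - 1/7w ≠ 0; add g_4 = -4w^2 - 1/7w to the basis.

S(f_1,f_3): leading monomials are coprime, so the S-polynomial reduces to 0 (Buchberger's first criterion).
S(f_2,f_3): leading monomials are coprime, so the S-polynomial reduces to 0 (Buchberger's first criterion).
S(f_1,g_4): leading monomials are coprime, so the S-polynomial reduces to 0 (Buchberger's first criterion).
S(f_2,g_4): lcm = uw^2. S = -5/28uw - 3/7vw - 2/7w^2 + 4/7w.
  leading term uw: subtract (5/56w)·f_1 from -5/28uw - 3/7vw - 2/7w^2 + 4/7w → -17/28vw - w^2 + 4/7w
  leading term vw: subtract (-17/42w)·f_3 from -17/28vw - w^2 + 4/7w → -w^2 - 1/28w
  leading term w^2: subtract (1/4)·g_4 from -w^2 - 1/28w → 0
  remainder 0.

S(f_3,g_4): leading monomials are coprime, so the S-polynomial reduces to 0 (Buchberger's first criterion).
Every S-polynomial of the final basis reduces to 0, so we have a Gröbner basis.
Inter-reduce: drop elements whose leading term is divisible by another's, tail-reduce, and make monic.

G = {w^2 + 1/28w, u - 4w - 1, v - 1}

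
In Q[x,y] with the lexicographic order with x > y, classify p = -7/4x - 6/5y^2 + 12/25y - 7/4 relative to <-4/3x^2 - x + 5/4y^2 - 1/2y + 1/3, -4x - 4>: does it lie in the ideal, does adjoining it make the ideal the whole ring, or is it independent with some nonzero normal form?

First compute the reduced Gröbner basis of I by Buchberger's algorithm.
f_1 = -4/3x^2 - x + 5/4y^2 - 1/2y + 1/3, LT = x^2.
f_2 = -4x - 4, LT = x.

S(f_1,f_2): lcm = x^2. S = -1/4x - 15/16y^2 + 3/8y - 1/4.
  reduce S modulo (f_1, f_2):
  remainder -15/16y^2 + 3/8y ≠ 0; add h_3 = -15/16y^2 + 3/8y to the basis.

The other S-polynomials (S(f_1,h_3), S(f_2,h_3)) all reduce to 0 modulo the current basis, so we have a Gröbner basis.
Inter-reduce: drop elements whose leading term is divisible by another's, tail-reduce, and make monic.
Reduced Gröbner basis: {x + 1, y^2 - 2/5y}.
Label its elements g_1 = x + 1, g_2 = y^2 - 2/5y.

Reduce p = -7/4x - 6/5y^2 + 12/25y - 7/4 modulo G:
  leading term x: subtract (-7/4)·g_1 from -7/4x - 6/5y^2 + 12/25y - 7/4 → -6/5y^2 + 12/25y
  leading term y^2: subtract (-6/5)·g_2 from -6/5y^2 + 12/25y → 0
  normal form = 0.
Since the normal form is 0, p ∈ I.

-7/4x - 6/5y^2 + 12/25y - 7/4 lies in I (it reduces to 0).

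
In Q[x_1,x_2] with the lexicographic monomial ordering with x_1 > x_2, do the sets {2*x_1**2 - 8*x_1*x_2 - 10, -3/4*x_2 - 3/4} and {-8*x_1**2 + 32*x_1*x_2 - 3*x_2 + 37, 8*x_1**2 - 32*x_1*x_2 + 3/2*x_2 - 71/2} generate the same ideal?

No, the ideals differ.

Two ideals are equal iff their reduced Gröbner bases coincide (the reduced basis is unique for a fixed ordering).
Buchberger on the first generating set:
f_1 = 2*x_1**2 - 8*x_1*x_2 - 10, LT = x_1**2.
f_2 = -3/4*x_2 - 3/4, LT = x_2.

The S-polynomials (S(f_1,f_2)) all reduce to 0 modulo the current basis, so we have a Gröbner basis.
Inter-reduce: drop elements whose leading term is divisible by another's, tail-reduce, and make monic.
Reduced Gröbner basis: {x_1**2 + 4*x_1 - 5, x_2 + 1}.

Buchberger on the second generating set:
h_1 = -8*x_1**2 + 32*x_1*x_2 - 3*x_2 + 37, LT = x_1**2.
h_2 = 8*x_1**2 - 32*x_1*x_2 + 3/2*x_2 - 71/2, LT = x_1**2.

S(h_1,h_2): lcm = x_1**2. S = 3/16*x_2 - 3/16.
  leading term x_2: no divisor's leading term divides it; move 3/16*x_2 to the remainder.
  leading term 1: no divisor's leading term divides it; move -3/16 to the remainder.
  remainder 3/16*x_2 - 3/16 ≠ 0; add k_3 = 3/16*x_2 - 3/16 to the basis.

The other S-polynomials (S(h_1,k_3), S(h_2,k_3)) all reduce to 0 modulo the current basis, so we have a Gröbner basis.
Inter-reduce: drop elements whose leading term is divisible by another's, tail-reduce, and make monic.
Reduced Gröbner basis: {x_1**2 - 4*x_1 - 17/4, x_2 - 1}.

The bases are distinct; the ideals are different.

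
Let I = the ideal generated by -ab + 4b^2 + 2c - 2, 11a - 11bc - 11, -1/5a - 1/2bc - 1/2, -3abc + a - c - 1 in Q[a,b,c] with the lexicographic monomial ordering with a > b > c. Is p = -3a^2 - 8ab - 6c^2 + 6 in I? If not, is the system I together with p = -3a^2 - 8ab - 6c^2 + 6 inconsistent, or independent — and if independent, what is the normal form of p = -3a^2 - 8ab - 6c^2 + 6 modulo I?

-3a^2 - 8ab - 6c^2 + 6 lies in I (it reduces to 0).

First compute the reduced Gröbner basis of I by Buchberger's algorithm.
f_1 = -ab + 4b^2 + 2c - 2, LT = ab.
f_2 = 11a - 11bc - 11, LT = a.
f_3 = -1/5a - 1/2bc - 1/2, LT = a.
f_4 = -3abc + a - c - 1, LT = abc.

S(f_1,f_2): lcm = ab. S = b^2c - 4b^2 + b - 2c + 2.
  reduce S modulo (f_1, f_2, f_3, f_4):
  remainder b^2c - 4b^2 + b - 2c + 2 ≠ 0; add h_5 = b^2c - 4b^2 + b - 2c + 2 to the basis.

S(f_1,f_3): lcm = ab. S = -5/2b^2c - 4b^2 - 5/2b - 2c + 2.
  reduce S modulo (f_1, f_2, f_3, f_4, h_5):
  remainder -14b^2 - 7c + 7 ≠ 0; add h_6 = -14b^2 - 7c + 7 to the basis.

S(f_1,f_4): lcm = abc. S = 1/3a - 4b^2c - 2c^2 + 5/3c - 1/3.
  reduce S modulo (f_1, f_2, f_3, f_4, h_5, h_6):
  remainder 1/3bc + 4b - 2c^2 + 5/3c ≠ 0; add h_7 = 1/3bc + 4b - 2c^2 + 5/3c to the basis.

S(f_2,f_3): lcm = a. S = -7/2bc - 7/2.
  reduce S modulo (f_1, f_2, f_3, f_4, h_5, h_6, h_7):
  remainder 42b - 21c^2 + 35/2c - 7/2 ≠ 0; add h_8 = 42b - 21c^2 + 35/2c - 7/2 to the basis.

S(f_3,f_4): lcm = abc. S = 1/3a + 5/2b^2c^2 + 5/2bc - 1/3c - 1/3.
  reduce S modulo (f_1, f_2, f_3, f_4, h_5, h_6, h_7, h_8):
  remainder -7/6c - 7/6 ≠ 0; add h_9 = -7/6c - 7/6 to the basis.

The other S-polynomials (S(f_2,f_4), S(f_1,h_5), S(f_2,h_5), S(f_3,h_5), S(f_4,h_5), S(f_1,h_6), S(f_2,h_6), S(f_3,h_6), S(f_4,h_6), S(h_5,h_6), S(f_1,h_7), S(f_2,h_7), S(f_3,h_7), S(f_4,h_7), S(h_5,h_7), S(h_6,h_7), S(f_1,h_8), S(f_2,h_8), S(f_3,h_8), S(f_4,h_8), S(h_5,h_8), S(h_6,h_8), S(h_7,h_8), S(f_1,h_9), S(f_2,h_9), S(f_3,h_9), S(f_4,h_9), S(h_5,h_9), S(h_6,h_9), S(h_7,h_9), S(h_8,h_9)) all reduce to 0 modulo the current basis, so we have a Gröbner basis.
Inter-reduce: drop elements whose leading term is divisible by another's, tail-reduce, and make monic.
Reduced Gröbner basis: {a, b - 1, c + 1}.
Label its elements g_1 = a, g_2 = b - 1, g_3 = c + 1.

Reduce p = -3a^2 - 8ab - 6c^2 + 6 modulo G:
  leading term a^2: subtract (-3a)·g_1 from -3a^2 - 8ab - 6c^2 + 6 → -8ab - 6c^2 + 6
  leading term ab: subtract (-8b)·g_1 from -8ab - 6c^2 + 6 → -6c^2 + 6
  leading term c^2: subtract (-6c)·g_3 from -6c^2 + 6 → 6c + 6
  leading term c: subtract (6)·g_3 from 6c + 6 → 0
  normal form = 0.
Since the normal form is 0, p ∈ I.

Ideal membership is decidable via reduction modulo a Gröbner basis.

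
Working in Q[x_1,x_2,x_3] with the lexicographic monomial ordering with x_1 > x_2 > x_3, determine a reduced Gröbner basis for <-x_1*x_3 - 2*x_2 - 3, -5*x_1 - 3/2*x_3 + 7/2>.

G = {x_1 + 3/10*x_3 - 7/10, x_2 - 3/20*x_3**2 + 7/20*x_3 + 3/2}

Buchberger's algorithm terminates because the ascending chain of leading-term ideals stabilizes.

f_1 = -x_1*x_3 - 2*x_2 - 3, LT = x_1*x_3.
f_2 = -5*x_1 - 3/2*x_3 + 7/2, LT = x_1.

S(f_1,f_2): lcm = x_1*x_3. S = 2*x_2 - 3/10*x_3**2 + 7/10*x_3 + 3.
  leading term x_2: no divisor's leading term divides it; move 2*x_2 to the remainder.
  leading term x_3**2: no divisor's leading term divides it; move -3/10*x_3**2 to the remainder.
  leading term x_3: no divisor's leading term divides it; move 7/10*x_3 to the remainder.
  leading term 1: no divisor's leading term divides it; move 3 to the remainder.
  remainder 2*x_2 - 3/10*x_3**2 + 7/10*x_3 + 3 ≠ 0; add g_3 = 2*x_2 - 3/10*x_3**2 + 7/10*x_3 + 3 to the basis.

The other S-polynomials (S(f_1,g_3), S(f_2,g_3)) all reduce to 0 modulo the current basis, so we have a Gröbner basis.
Inter-reduce: drop elements whose leading term is divisible by another's, tail-reduce, and make monic.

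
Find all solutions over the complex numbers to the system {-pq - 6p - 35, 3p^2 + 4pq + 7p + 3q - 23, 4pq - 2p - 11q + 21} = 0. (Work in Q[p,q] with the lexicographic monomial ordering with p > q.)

{(-5, 1)}

Compute a lex Gröbner basis by Buchberger's algorithm.
f_1 = -pq - 6p - 35, LT = pq.
f_2 = 3p^2 + 4pq + 7p + 3q - 23, LT = p^2.
f_3 = 4pq - 2p - 11q + 21, LT = pq.

S(f_1,f_2): lcm = p^2q. S = 6p^2 - 4/3pq^2 - 7/3pq + 35p - q^2 + 23/3q.
  leading term p^2: subtract (2)·f_2 from 6p^2 - 4/3pq^2 - 7/3pq + 35p - q^2 + 23/3q → -4/3pq^2 - 31/3pq + 21p - q^2 + 5/3q + 46
  leading term pq^2: subtract (4/3q)·f_1 from -4/3pq^2 - 31/3pq + 21p - q^2 + 5/3q + 46 → -7/3pq + 21p - q^2 + 145/3q + 46
  leading term pq: subtract (7/3)·f_1 from -7/3pq + 21p - q^2 + 145/3q + 46 → 35p - q^2 + 145/3q + 383/3
  leading term p: no divisor's leading term divides it; move 35p to the remainder.
  leading term q^2: no divisor's leading term divides it; move -q^2 to the remainder.
  leading term q: no divisor's leading term divides it; move 145/3q to the remainder.
  leading term 1: no divisor's leading term divides it; move 383/3 to the remainder.
  remainder 35p - q^2 + 145/3q + 383/3 ≠ 0; add h_4 = 35p - q^2 + 145/3q + 383/3 to the basis.

S(f_1,f_3): lcm = pq. S = 13/2p + 11/4q + 119/4.
  leading term p: subtract (13/70)·h_4 from 13/2p + 11/4q + 119/4 → 13/70q^2 - 523/84q + 2537/420
  leading term q^2: no divisor's leading term divides it; move 13/70q^2 to the remainder.
  leading term q: no divisor's leading term divides it; move -523/84q to the remainder.
  leading term 1: no divisor's leading term divides it; move 2537/420 to the remainder.
  remainder 13/70q^2 - 523/84q + 2537/420 ≠ 0; add h_5 = 13/70q^2 - 523/84q + 2537/420 to the basis.

S(f_2,f_3): lcm = p^2q. S = 1/2p^2 + 4/3pq^2 + 61/12pq - 21/4p + q^2 - 23/3q.
  leading term p^2: subtract (1/6)·f_2 from 1/2p^2 + 4/3pq^2 + 61/12pq - 21/4p + q^2 - 23/3q → 4/3pq^2 + 53/12pq - 77/12p + q^2 - 49/6q + 23/6
  leading term pq^2: subtract (-4/3q)·f_1 from 4/3pq^2 + 53/12pq - 77/12p + q^2 - 49/6q + 23/6 → -43/12pq - 77/12p + q^2 - 329/6q + 23/6
  leading term pq: subtract (43/12)·f_1 from -43/12pq - 77/12p + q^2 - 329/6q + 23/6 → 181/12p + q^2 - 329/6q + 517/4
  leading term p: subtract (181/420)·h_4 from 181/12p + q^2 - 329/6q + 517/4 → 601/420q^2 - 19067/252q + 23383/315
  leading term q^2: subtract (601/78)·h_5 from 601/420q^2 - 19067/252q + 23383/315 → -8639/312q + 8639/312
  leading term q: no divisor's leading term divides it; move -8639/312q to the remainder.
  leading term 1: no divisor's leading term divides it; move 8639/312 to the remainder.
  remainder -8639/312q + 8639/312 ≠ 0; add h_6 = -8639/312q + 8639/312 to the basis.

The other S-polynomials (S(f_1,h_4), S(f_2,h_4), S(f_3,h_4), S(f_1,h_5), S(f_2,h_5), S(f_3,h_5), S(h_4,h_5), S(f_1,h_6), S(f_2,h_6), S(f_3,h_6), S(h_4,h_6), S(h_5,h_6)) all reduce to 0 modulo the current basis, so we have a Gröbner basis.
Inter-reduce: drop elements whose leading term is divisible by another's, tail-reduce, and make monic.
Reduced Gröbner basis: {p + 5, q - 1}.

Elimination: the polynomial q - 1 lies in the elimination ideal for q, so q ∈ {1}. For each such q, the remaining basis elements (now univariate) give the rest of the solution.
  q = 1: the earlier basis element becomes p + 5 = 0, giving p = -5 — point (-5, 1).
Each listed point satisfies every original equation (direct substitution).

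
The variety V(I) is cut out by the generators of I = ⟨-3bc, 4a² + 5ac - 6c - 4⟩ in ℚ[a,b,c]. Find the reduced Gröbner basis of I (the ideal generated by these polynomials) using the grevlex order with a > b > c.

G = {a² + 5/4ac - 3/2c - 1, bc}

This is the nonlinear analogue of row-reducing a linear system.

f_1 = -3bc, LT = bc.
f_2 = 4a² + 5ac - 6c - 4, LT = a².

The S-polynomials (S(f_1,f_2)) all reduce to 0 modulo the current basis, so we have a Gröbner basis.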